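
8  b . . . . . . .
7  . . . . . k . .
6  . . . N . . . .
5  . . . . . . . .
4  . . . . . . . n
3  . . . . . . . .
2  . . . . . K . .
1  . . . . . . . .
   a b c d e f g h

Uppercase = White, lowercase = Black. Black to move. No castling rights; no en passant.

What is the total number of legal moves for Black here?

Black to move; king on f7.
In check: yes, from the white knight on d6.
Legal moves: Kg8, Kf8, Kg7, Ke7, Kg6, Kf6, Ke6.
Count: 7.

7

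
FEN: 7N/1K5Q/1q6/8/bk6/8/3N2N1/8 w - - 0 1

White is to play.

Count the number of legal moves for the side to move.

3

White to move; king on b7.
In check: yes, from the black queen on b6.
Legal moves: Kc8, Ka8, Kxb6.
Count: 3.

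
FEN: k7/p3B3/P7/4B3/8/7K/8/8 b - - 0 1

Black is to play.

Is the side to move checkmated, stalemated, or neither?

Black to move; black king on a8.
In check: no.
King squares — a7: own pawn; b7: attacked by Pa6; b8: attacked by Be5.
Legal moves for Black: none.
Not in check and no legal moves → stalemate.

stalemate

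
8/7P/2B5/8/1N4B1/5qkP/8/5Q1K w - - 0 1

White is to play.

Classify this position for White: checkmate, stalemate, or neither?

neither

White to move; white king on h1.
In check: yes, from the black queen on f3.
Legal moves for White: Kg1, Bcxf3, Bgxf3, Qxf3+, Qg2+.
White is in check but has 5 legal moves → neither.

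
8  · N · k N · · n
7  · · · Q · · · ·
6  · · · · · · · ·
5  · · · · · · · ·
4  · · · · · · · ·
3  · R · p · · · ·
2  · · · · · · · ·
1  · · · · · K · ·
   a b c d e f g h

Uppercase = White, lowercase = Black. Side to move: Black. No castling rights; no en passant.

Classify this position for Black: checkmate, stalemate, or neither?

checkmate

Black to move; black king on d8.
In check: yes, from the white queen on d7.
King squares — c7: attacked by Qd7; d7: attacked by Nb8; e7: attacked by Qd7; c8: attacked by Qd7; e8: attacked by Qd7.
Legal moves for Black: none.
In check with no legal moves → checkmate.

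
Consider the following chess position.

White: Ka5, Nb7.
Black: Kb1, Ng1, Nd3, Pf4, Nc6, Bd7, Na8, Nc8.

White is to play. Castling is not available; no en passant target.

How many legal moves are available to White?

White to move; king on a5.
In check: yes, from the black knight on c6.
Legal moves: Ka6, Kb5, Ka4.
Count: 3.

3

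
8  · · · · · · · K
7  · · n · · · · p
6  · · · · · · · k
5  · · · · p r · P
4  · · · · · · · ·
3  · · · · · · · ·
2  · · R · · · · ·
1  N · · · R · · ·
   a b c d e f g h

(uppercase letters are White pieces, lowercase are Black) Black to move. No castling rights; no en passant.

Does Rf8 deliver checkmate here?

yes

After Rf8: white king on h8; in check: yes, from the black rook on f8.
King squares — g7: attacked by Kh6; h7: attacked by Kh6; g8: attacked by Rf8.
White has no legal moves → checkmate.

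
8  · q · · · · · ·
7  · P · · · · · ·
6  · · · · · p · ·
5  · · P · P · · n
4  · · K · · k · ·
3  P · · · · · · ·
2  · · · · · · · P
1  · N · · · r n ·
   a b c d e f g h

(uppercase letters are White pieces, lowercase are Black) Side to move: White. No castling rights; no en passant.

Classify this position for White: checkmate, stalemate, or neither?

neither

White to move; white king on c4.
In check: no.
Legal moves for White: Kd5, Kb5, Kd4, Kb4, Kd3, Kc3, Kb3, Nc3, Nd2, exf6, e6, c6, a4, h3, h4.
White has 15 legal moves and is not in check → neither.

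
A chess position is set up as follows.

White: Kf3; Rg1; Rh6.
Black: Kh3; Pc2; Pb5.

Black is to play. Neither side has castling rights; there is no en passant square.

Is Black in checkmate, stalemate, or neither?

checkmate

Black to move; black king on h3.
In check: yes, from the white rook on h6.
King squares — g2: attacked by Rg1; h2: attacked by Rh6; g3: attacked by Rg1; g4: attacked by Rg1; h4: attacked by Rh6.
Legal moves for Black: none.
In check with no legal moves → checkmate.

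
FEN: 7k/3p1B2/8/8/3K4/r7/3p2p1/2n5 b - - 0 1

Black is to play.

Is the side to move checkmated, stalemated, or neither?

neither

Black to move; black king on h8.
In check: no.
Legal moves for Black include: Kh7, Kg7, Ra8, Ra7, Ra6, Ra5, Ra4+, Rh3, Rg3, Rf3, Re3, Rd3+, Rc3, Rb3, Ra2, Ra1, Nd3, Nb3+, ... (list truncated; more exist).
Black has legal moves and is not in check → neither.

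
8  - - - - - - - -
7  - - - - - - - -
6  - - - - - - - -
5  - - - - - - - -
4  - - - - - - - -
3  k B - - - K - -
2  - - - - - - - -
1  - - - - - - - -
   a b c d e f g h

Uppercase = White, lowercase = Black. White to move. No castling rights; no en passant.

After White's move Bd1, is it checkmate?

no

After Bd1: black king on a3; in check: no.
Black is not in check, so this cannot be checkmate.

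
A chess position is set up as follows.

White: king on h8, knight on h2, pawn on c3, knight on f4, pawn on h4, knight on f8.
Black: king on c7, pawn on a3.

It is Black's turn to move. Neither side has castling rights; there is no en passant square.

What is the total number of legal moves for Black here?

8

Black to move; king on c7.
In check: no.
Legal moves: Kd8, Kc8, Kb8, Kb7, Kd6, Kc6, Kb6, a2.
Count: 8.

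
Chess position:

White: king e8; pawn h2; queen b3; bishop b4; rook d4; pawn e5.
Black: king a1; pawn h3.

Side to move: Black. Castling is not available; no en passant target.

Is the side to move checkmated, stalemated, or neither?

stalemate

Black to move; black king on a1.
In check: no.
King squares — b1: attacked by Qb3; a2: attacked by Qb3; b2: attacked by Qb3.
Legal moves for Black: none.
Not in check and no legal moves → stalemate.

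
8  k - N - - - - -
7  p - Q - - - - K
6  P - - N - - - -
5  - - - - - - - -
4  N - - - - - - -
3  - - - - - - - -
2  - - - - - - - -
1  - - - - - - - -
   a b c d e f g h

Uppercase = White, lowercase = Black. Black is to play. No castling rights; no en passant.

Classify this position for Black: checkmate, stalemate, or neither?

stalemate

Black to move; black king on a8.
In check: no.
King squares — a7: own pawn; b7: attacked by Pa6; b8: attacked by Qc7.
Legal moves for Black: none.
Not in check and no legal moves → stalemate.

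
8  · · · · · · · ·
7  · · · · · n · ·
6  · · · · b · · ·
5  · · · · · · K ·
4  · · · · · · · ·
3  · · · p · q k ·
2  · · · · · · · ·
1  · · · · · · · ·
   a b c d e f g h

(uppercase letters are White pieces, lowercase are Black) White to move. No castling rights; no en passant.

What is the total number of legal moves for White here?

1

White to move; king on g5.
In check: yes, from the black knight on f7.
Legal moves: Kg6.
Count: 1.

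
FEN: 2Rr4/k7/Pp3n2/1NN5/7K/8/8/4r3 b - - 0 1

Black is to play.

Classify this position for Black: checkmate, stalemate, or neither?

Black to move; black king on a7.
In check: yes, from the white knight on b5.
King squares — a6: attacked by Nc5; b6: own pawn; b7: attacked by Nc5; a8: attacked by Rc8; b8: attacked by Rc8.
Legal moves for Black: none.
In check with no legal moves → checkmate.

checkmate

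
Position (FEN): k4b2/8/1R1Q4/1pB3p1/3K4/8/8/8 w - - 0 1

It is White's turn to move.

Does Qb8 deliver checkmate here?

After Qb8: black king on a8; in check: yes, from the white queen on b8.
King squares — a7: attacked by Qb8; b7: attacked by Rb6; b8: attacked by Rb6.
Black has no legal moves → checkmate.

yes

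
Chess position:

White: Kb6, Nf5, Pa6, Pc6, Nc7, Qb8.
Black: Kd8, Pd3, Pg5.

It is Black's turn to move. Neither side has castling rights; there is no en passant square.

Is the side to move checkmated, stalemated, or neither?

Black to move; black king on d8.
In check: yes, from the white queen on b8.
King squares — c7: attacked by Kb6; d7: attacked by Pc6; e7: attacked by Nf5; c8: attacked by Qb8; e8: attacked by Nc7.
Legal moves for Black: none.
In check with no legal moves → checkmate.

checkmate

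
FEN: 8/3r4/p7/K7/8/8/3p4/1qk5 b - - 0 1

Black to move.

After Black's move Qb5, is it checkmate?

After Qb5: white king on a5; in check: yes, from the black queen on b5.
King squares — a4: attacked by Qb5; b4: attacked by Qb5; b5: attacked by Pa6; a6: attacked by Qb5; b6: attacked by Qb5.
White has no legal moves → checkmate.

yes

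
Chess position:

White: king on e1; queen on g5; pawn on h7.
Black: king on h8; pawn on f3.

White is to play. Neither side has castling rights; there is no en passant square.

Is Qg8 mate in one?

yes

After Qg8: black king on h8; in check: yes, from the white queen on g8.
King squares — g7: attacked by Qg8; h7: attacked by Qg8; g8: attacked by Ph7.
Black has no legal moves → checkmate.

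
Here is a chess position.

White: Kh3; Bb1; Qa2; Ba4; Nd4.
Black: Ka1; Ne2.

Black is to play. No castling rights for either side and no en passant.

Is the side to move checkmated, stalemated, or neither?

checkmate

Black to move; black king on a1.
In check: yes, from the white queen on a2.
King squares — b1: attacked by Qa2; a2: attacked by Bb1; b2: attacked by Qa2.
Legal moves for Black: none.
In check with no legal moves → checkmate.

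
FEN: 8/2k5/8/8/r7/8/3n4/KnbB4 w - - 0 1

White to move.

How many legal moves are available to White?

White to move; king on a1.
In check: yes, from the black rook on a4.
Legal moves: Bxa4.
Count: 1.

1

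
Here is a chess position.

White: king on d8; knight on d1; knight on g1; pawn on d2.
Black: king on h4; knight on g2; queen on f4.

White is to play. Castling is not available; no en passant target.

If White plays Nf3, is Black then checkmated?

After Nf3: black king on h4; in check: yes, from the white knight on f3.
Black has 5 legal replies: Kh5, Kg4, Kh3, Kg3, Qxf3.
In check but a legal move exists → not checkmate.

no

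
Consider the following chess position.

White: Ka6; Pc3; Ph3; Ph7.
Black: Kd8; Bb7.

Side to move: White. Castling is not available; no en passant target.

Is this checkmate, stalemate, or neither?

neither

White to move; white king on a6.
In check: yes, from the black bishop on b7.
Legal moves for White: Kxb7, Ka7, Kb6, Kb5, Ka5.
White is in check but has 5 legal moves → neither.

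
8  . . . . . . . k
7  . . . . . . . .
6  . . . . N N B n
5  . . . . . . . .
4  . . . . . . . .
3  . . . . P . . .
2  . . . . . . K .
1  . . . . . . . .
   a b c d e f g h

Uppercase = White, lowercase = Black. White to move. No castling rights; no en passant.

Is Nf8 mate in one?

After Nf8: black king on h8; in check: no.
Black is not in check, so this cannot be checkmate.

no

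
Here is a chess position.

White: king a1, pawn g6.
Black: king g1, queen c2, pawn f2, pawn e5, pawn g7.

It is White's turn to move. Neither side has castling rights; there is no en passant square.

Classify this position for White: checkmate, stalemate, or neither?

stalemate

White to move; white king on a1.
In check: no.
King squares — b1: attacked by Qc2; a2: attacked by Qc2; b2: attacked by Qc2.
Legal moves for White: none.
Not in check and no legal moves → stalemate.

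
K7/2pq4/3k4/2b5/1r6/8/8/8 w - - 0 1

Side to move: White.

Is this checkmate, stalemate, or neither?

stalemate

White to move; white king on a8.
In check: no.
King squares — a7: attacked by Bc5; b7: attacked by Rb4; b8: attacked by Rb4.
Legal moves for White: none.
Not in check and no legal moves → stalemate.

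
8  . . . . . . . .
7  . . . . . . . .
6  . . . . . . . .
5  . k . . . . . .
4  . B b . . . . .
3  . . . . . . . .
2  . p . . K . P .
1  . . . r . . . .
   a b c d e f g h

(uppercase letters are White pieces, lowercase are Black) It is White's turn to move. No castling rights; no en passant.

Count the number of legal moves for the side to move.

4

White to move; king on e2.
In check: yes, from the black bishop on c4.
Legal moves: Kf3, Ke3, Kf2, Kxd1.
Count: 4.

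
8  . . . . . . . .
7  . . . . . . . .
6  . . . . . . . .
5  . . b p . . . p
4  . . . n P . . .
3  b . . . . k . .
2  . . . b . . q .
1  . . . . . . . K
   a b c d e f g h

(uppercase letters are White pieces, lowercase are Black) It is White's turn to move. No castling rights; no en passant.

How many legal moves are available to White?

0

White to move; king on h1.
In check: yes, from the black queen on g2.
Legal moves: none.
Count: 0.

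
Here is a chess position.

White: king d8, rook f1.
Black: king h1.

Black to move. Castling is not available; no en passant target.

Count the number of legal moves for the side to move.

Black to move; king on h1.
In check: yes, from the white rook on f1.
Legal moves: Kh2, Kg2.
Count: 2.

2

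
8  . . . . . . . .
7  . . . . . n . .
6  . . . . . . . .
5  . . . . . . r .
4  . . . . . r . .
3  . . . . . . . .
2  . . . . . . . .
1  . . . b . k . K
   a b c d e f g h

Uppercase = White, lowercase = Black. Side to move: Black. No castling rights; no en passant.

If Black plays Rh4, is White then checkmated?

yes

After Rh4: white king on h1; in check: yes, from the black rook on h4.
King squares — g1: attacked by Kf1; g2: attacked by Kf1; h2: attacked by Rh4.
White has no legal moves → checkmate.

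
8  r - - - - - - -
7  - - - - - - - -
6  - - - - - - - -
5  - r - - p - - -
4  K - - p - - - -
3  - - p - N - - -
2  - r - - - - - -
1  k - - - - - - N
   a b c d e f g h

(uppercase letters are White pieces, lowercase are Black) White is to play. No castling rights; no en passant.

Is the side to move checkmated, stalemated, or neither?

White to move; white king on a4.
In check: yes, from the black rook on a8.
King squares — a3: attacked by Ra8; b3: attacked by Rb2; b4: attacked by Rb2; a5: attacked by Rb5; b5: attacked by Rb2.
Legal moves for White: none.
In check with no legal moves → checkmate.

checkmate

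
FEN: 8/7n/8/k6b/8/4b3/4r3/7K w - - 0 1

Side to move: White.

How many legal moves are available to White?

0

White to move; king on h1.
In check: no.
Legal moves: none.
Count: 0.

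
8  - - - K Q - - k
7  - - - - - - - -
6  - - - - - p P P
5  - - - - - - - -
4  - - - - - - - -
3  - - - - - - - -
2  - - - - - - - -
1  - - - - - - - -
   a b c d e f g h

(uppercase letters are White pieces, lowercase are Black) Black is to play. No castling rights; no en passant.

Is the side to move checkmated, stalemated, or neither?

checkmate

Black to move; black king on h8.
In check: yes, from the white queen on e8.
King squares — g7: attacked by Ph6; h7: attacked by Pg6; g8: attacked by Qe8.
Legal moves for Black: none.
In check with no legal moves → checkmate.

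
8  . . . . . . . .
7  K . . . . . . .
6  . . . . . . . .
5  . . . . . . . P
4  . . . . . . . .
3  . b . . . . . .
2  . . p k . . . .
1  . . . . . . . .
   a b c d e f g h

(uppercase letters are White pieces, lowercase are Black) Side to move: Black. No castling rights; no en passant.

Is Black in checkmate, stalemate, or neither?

neither

Black to move; black king on d2.
In check: no.
Legal moves for Black: Bg8, Bf7, Be6, Bd5, Bc4, Ba4, Ba2, Ke3, Kd3, Kc3, Ke2, Ke1, Kd1, Kc1, c1=Q, c1=R, c1=B, c1=N.
Black has 18 legal moves and is not in check → neither.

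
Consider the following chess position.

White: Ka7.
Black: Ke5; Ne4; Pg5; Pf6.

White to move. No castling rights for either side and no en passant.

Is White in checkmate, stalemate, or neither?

White to move; white king on a7.
In check: no.
Legal moves for White: Kb8, Ka8, Kb7, Kb6, Ka6.
White has 5 legal moves and is not in check → neither.

neither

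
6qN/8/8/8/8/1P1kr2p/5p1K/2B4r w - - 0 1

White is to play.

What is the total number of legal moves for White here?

White to move; king on h2.
In check: yes, from the black rook on h1.
Legal moves: Kxh1.
Count: 1.

1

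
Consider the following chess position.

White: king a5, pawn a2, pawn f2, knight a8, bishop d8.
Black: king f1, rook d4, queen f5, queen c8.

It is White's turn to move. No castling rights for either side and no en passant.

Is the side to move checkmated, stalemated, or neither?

White to move; white king on a5.
In check: yes, from the black queen on f5.
King squares — a4: attacked by Rd4; b4: attacked by Rd4; b5: attacked by Qf5; a6: attacked by Qc8; b6: available.
Legal moves for White: Kb6.
White is in check but has 1 legal move → neither.

neither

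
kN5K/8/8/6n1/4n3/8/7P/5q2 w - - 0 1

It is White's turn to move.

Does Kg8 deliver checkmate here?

After Kg8: black king on a8; in check: no.
Black is not in check, so this cannot be checkmate.

no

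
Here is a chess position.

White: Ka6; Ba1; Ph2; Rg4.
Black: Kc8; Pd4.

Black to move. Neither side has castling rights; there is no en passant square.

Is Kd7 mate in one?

no

After Kd7: white king on a6; in check: no.
White is not in check, so this cannot be checkmate.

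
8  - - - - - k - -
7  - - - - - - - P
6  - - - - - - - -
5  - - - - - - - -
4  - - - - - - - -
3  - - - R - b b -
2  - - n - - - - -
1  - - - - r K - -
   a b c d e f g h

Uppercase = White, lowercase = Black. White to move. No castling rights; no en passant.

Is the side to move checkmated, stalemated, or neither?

checkmate

White to move; white king on f1.
In check: yes, from the black rook on e1.
King squares — e1: attacked by Nc2; g1: attacked by Re1; e2: attacked by Re1; f2: attacked by Bg3; g2: attacked by Bf3.
Legal moves for White: none.
In check with no legal moves → checkmate.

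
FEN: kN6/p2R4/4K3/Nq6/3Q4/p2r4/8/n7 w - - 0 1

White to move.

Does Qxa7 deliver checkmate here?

After Qxa7: black king on a8; in check: yes, from the white queen on a7.
King squares — a7: attacked by Rd7; b7: attacked by Na5; b8: attacked by Qa7.
Black has no legal moves → checkmate.

yes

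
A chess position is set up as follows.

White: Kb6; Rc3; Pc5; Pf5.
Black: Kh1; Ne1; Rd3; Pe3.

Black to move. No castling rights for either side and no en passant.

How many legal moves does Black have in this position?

15

Black to move; king on h1.
In check: no.
Legal moves: Rd8, Rd7, Rd6+, Rd5, Rd4, Rxc3, Rd2, Rd1, Kh2, Kg2, Kg1, Nf3, Ng2, Nc2, e2.
Count: 15.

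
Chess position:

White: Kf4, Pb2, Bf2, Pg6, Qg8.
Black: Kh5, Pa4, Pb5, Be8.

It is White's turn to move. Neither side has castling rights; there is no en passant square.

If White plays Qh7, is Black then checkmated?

yes

After Qh7: black king on h5; in check: yes, from the white queen on h7.
King squares — g4: attacked by Kf4; h4: attacked by Bf2; g5: attacked by Kf4; g6: attacked by Qh7; h6: attacked by Qh7.
Black has no legal moves → checkmate.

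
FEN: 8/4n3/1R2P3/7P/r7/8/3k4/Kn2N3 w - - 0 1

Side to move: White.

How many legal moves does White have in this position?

White to move; king on a1.
In check: yes, from the black rook on a4.
Legal moves: Kb2, Kxb1.
Count: 2.

2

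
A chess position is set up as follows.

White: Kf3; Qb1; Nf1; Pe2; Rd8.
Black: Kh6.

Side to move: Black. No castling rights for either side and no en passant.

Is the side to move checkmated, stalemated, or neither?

Black to move; black king on h6.
In check: no.
Legal moves for Black: Kg7, Kh5, Kg5.
Black has 3 legal moves and is not in check → neither.

neither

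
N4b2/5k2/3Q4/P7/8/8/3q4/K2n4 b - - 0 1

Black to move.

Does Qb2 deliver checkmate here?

After Qb2: white king on a1; in check: yes, from the black queen on b2.
King squares — b1: attacked by Qb2; a2: attacked by Qb2; b2: attacked by Nd1.
White has no legal moves → checkmate.

yes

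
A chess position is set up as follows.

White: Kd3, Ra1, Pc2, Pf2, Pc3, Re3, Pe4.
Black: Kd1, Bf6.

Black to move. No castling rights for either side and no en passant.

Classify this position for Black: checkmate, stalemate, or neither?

Black to move; black king on d1.
In check: yes, from the white rook on a1.
King squares — c1: attacked by Ra1; e1: attacked by Ra1; c2: attacked by Kd3; d2: attacked by Kd3; e2: attacked by Kd3.
Legal moves for Black: none.
In check with no legal moves → checkmate.

checkmate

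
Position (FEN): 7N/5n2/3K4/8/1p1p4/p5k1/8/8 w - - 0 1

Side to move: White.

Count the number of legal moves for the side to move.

8

White to move; king on d6.
In check: yes, from the black knight on f7.
Legal moves: Ke7, Kd7, Kc7, Ke6, Kc6, Kd5, Kc5, Nxf7.
Count: 8.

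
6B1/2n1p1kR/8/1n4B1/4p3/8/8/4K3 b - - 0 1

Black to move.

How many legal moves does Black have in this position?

3

Black to move; king on g7.
In check: yes, from the white rook on h7.
Legal moves: Kxg8, Kf8, Kg6.
Count: 3.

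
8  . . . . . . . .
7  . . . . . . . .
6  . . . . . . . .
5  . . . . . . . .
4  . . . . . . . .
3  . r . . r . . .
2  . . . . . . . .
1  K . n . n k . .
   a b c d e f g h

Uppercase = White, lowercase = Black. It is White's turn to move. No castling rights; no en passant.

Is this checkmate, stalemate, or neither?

stalemate

White to move; white king on a1.
In check: no.
King squares — b1: attacked by Rb3; a2: attacked by Nc1; b2: attacked by Rb3.
Legal moves for White: none.
Not in check and no legal moves → stalemate.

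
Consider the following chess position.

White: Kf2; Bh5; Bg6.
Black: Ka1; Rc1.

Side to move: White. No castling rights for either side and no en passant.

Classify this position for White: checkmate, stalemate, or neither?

White to move; white king on f2.
In check: no.
Legal moves for White: Be8, Bh7, Bf7, Bf5, Be4, Bd3, Bc2, Bb1, Bg4, Bf3, Be2, Bd1, Kg3, Kf3, Ke3, Kg2, Ke2.
White has 17 legal moves and is not in check → neither.

neither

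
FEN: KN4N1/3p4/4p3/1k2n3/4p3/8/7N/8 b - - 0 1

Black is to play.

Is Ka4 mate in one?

After Ka4: white king on a8; in check: no.
White is not in check, so this cannot be checkmate.

no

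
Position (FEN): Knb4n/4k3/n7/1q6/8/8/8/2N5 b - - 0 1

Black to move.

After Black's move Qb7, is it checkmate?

After Qb7: white king on a8; in check: yes, from the black queen on b7.
King squares — a7: attacked by Qb7; b7: attacked by Bc8; b8: attacked by Na6.
White has no legal moves → checkmate.

yes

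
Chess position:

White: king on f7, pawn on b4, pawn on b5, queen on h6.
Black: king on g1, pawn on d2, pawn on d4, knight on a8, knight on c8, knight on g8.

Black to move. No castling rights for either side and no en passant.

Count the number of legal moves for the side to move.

Black to move; king on g1.
In check: no.
Legal moves: Nge7, Nxh6+, Nf6, Nce7, Na7, Nd6+, Ncb6, Nc7, Nab6, Kg2, Kf2, Kf1, d3, d1=Q, d1=R, d1=B, d1=N.
Count: 17.

17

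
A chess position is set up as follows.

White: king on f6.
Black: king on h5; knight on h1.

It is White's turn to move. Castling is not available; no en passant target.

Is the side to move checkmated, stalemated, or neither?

White to move; white king on f6.
In check: no.
Legal moves for White: Kg7, Kf7, Ke7, Ke6, Kf5, Ke5.
White has 6 legal moves and is not in check → neither.

neither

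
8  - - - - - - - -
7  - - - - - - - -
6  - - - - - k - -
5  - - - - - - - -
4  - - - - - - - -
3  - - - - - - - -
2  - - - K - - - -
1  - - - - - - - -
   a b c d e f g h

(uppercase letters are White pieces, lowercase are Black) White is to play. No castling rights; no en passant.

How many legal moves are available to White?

8

White to move; king on d2.
In check: no.
Legal moves: Ke3, Kd3, Kc3, Ke2, Kc2, Ke1, Kd1, Kc1.
Count: 8.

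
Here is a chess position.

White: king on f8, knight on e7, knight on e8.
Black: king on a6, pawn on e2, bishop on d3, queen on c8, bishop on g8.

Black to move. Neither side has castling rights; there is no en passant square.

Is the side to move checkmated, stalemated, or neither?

Black to move; black king on a6.
In check: no.
Legal moves for Black include: Bgh7, Bf7, Be6, Bd5, Bgc4, Bb3, Ba2, Qxe8+, Qd8, Qb8, Qa8, Qd7, Qc7, Qb7, Qe6, Qc6, Qf5+, Qc5, ... (list truncated; more exist).
Black has legal moves and is not in check → neither.

neither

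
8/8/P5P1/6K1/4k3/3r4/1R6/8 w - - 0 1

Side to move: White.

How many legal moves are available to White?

White to move; king on g5.
In check: no.
Legal moves: Kh6, Kf6, Kh5, Kh4, Kg4, Rb8, Rb7, Rb6, Rb5, Rb4+, Rb3, Rh2, Rg2, Rf2, Re2+, Rd2, Rc2, Ra2, Rb1, g7, a7.
Count: 21.

21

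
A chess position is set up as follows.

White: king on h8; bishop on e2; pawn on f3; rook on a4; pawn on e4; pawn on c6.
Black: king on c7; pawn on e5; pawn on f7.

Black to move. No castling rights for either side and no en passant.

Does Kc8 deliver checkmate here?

After Kc8: white king on h8; in check: no.
White is not in check, so this cannot be checkmate.

no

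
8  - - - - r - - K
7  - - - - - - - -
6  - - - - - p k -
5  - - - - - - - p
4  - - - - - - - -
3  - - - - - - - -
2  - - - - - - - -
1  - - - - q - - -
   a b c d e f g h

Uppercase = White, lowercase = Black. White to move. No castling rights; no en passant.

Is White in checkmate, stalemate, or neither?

checkmate

White to move; white king on h8.
In check: yes, from the black rook on e8.
King squares — g7: attacked by Kg6; h7: attacked by Kg6; g8: attacked by Re8.
Legal moves for White: none.
In check with no legal moves → checkmate.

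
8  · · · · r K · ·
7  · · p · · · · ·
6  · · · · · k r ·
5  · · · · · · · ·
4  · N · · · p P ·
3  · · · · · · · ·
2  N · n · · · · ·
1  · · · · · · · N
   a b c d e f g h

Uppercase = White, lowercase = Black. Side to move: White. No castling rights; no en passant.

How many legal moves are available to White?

1

White to move; king on f8.
In check: yes, from the black rook on e8.
Legal moves: Kxe8.
Count: 1.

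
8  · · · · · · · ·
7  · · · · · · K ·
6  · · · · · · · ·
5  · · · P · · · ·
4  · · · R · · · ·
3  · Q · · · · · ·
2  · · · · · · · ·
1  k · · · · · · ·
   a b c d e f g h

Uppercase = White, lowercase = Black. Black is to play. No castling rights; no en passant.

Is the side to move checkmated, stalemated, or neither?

Black to move; black king on a1.
In check: no.
King squares — b1: attacked by Qb3; a2: attacked by Qb3; b2: attacked by Qb3.
Legal moves for Black: none.
Not in check and no legal moves → stalemate.

stalemate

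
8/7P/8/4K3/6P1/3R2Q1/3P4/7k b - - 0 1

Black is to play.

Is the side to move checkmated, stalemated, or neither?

stalemate

Black to move; black king on h1.
In check: no.
King squares — g1: attacked by Qg3; g2: attacked by Qg3; h2: attacked by Qg3.
Legal moves for Black: none.
Not in check and no legal moves → stalemate.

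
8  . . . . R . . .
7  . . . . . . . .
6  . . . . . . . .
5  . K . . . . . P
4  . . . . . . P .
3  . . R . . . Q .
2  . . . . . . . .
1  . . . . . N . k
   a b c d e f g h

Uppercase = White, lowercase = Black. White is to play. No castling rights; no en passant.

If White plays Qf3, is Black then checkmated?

After Qf3: black king on h1; in check: yes, from the white queen on f3.
Black has 1 legal reply: Kg1.
In check but a legal move exists → not checkmate.

no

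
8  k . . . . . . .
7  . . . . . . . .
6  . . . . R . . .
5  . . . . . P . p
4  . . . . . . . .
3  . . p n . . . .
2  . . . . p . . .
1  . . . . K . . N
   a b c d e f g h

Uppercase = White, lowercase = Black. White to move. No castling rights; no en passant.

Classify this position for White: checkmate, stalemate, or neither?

neither

White to move; white king on e1.
In check: yes, from the black knight on d3.
King squares — d1: attacked by Pe2; f1: attacked by Pe2; d2: attacked by Pc3; e2: available; f2: attacked by Nd3.
Legal moves for White: Kxe2.
White is in check but has 1 legal move → neither.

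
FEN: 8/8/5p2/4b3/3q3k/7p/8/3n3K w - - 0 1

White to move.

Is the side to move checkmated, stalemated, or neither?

White to move; white king on h1.
In check: no.
King squares — g1: attacked by Qd4; g2: attacked by Ph3; h2: attacked by Be5.
Legal moves for White: none.
Not in check and no legal moves → stalemate.

stalemate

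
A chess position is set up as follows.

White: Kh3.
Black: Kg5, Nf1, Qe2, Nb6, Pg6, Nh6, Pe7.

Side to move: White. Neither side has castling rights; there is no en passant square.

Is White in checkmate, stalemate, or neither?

White to move; white king on h3.
In check: no.
King squares — g2: attacked by Qe2; h2: attacked by Nf1; g3: attacked by Nf1; g4: attacked by Qe2; h4: attacked by Kg5.
Legal moves for White: none.
Not in check and no legal moves → stalemate.

stalemate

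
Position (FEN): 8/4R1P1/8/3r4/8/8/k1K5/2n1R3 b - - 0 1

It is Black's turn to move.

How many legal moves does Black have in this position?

19

Black to move; king on a2.
In check: no.
Legal moves: Rd8, Rd7, Rd6, Rh5, Rg5, Rf5, Re5, Rc5+, Rb5, Ra5, Rd4, Rd3, Rd2+, Rd1, Ka3, Ka1, Nd3, Nb3, Ne2.
Count: 19.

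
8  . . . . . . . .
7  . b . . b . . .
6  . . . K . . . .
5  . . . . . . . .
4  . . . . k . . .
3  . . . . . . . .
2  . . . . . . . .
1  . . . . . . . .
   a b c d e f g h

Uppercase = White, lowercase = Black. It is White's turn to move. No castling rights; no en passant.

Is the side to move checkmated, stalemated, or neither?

White to move; white king on d6.
In check: yes, from the black bishop on e7.
Legal moves for White: Kxe7, Kd7, Kc7, Ke6.
White is in check but has 4 legal moves → neither.

neither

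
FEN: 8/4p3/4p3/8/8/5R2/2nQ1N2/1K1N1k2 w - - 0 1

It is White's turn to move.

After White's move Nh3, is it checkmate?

After Nh3: black king on f1; in check: yes, from the white rook on f3.
King squares — e1: attacked by Qd2; g1: attacked by Nh3; e2: attacked by Qd2; f2: attacked by Nd1; g2: attacked by Qd2.
Black has no legal moves → checkmate.

yes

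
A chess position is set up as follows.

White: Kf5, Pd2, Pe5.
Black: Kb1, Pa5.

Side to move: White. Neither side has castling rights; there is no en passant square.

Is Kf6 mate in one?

After Kf6: black king on b1; in check: no.
Black is not in check, so this cannot be checkmate.

no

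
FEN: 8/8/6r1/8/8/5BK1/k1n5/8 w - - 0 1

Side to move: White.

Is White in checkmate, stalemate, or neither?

White to move; white king on g3.
In check: yes, from the black rook on g6.
Legal moves for White: Kh4, Kf4, Kh3, Kh2, Kf2, Bg4.
White is in check but has 6 legal moves → neither.

neither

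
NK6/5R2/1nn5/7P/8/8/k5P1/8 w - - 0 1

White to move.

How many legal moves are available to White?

2

White to move; king on b8.
In check: yes, from the black knight on c6.
Legal moves: Kc7, Kb7.
Count: 2.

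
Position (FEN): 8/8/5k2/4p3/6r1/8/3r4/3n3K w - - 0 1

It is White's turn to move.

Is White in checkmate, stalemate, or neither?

stalemate

White to move; white king on h1.
In check: no.
King squares — g1: attacked by Rg4; g2: attacked by Rd2; h2: attacked by Rd2.
Legal moves for White: none.
Not in check and no legal moves → stalemate.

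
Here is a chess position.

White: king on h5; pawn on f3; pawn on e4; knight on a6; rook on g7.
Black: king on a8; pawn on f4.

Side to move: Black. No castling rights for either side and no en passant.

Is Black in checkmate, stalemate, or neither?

stalemate

Black to move; black king on a8.
In check: no.
King squares — a7: attacked by Rg7; b7: attacked by Rg7; b8: attacked by Na6.
Legal moves for Black: none.
Not in check and no legal moves → stalemate.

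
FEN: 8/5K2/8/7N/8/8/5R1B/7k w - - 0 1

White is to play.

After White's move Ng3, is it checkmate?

After Ng3: black king on h1; in check: yes, from the white knight on g3.
King squares — g1: attacked by Bh2; g2: attacked by Rf2; h2: attacked by Rf2.
Black has no legal moves → checkmate.

yes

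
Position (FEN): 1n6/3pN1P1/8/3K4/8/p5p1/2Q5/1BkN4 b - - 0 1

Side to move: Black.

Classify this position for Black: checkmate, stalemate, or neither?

checkmate

Black to move; black king on c1.
In check: yes, from the white queen on c2.
King squares — b1: attacked by Qc2; d1: attacked by Qc2; b2: attacked by Nd1; c2: attacked by Bb1; d2: attacked by Qc2.
Legal moves for Black: none.
In check with no legal moves → checkmate.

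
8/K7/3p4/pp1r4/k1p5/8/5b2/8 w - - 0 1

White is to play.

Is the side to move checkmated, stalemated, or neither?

White to move; white king on a7.
In check: yes, from the black bishop on f2.
Legal moves for White: Kb8, Ka8, Kb7, Ka6.
White is in check but has 4 legal moves → neither.

neither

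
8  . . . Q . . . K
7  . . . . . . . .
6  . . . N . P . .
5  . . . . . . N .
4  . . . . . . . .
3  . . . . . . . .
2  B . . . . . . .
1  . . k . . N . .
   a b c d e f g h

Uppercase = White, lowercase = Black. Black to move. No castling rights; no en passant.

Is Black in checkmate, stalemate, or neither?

neither

Black to move; black king on c1.
In check: no.
Legal moves for Black: Kc2, Kb2, Kd1.
Black has 3 legal moves and is not in check → neither.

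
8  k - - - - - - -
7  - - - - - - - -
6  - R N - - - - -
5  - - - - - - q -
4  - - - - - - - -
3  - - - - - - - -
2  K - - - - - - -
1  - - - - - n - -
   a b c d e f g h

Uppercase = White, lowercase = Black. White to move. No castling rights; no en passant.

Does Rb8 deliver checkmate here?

After Rb8: black king on a8; in check: yes, from the white rook on b8.
King squares — a7: attacked by Nc6; b7: attacked by Rb8; b8: attacked by Nc6.
Black has no legal moves → checkmate.

yes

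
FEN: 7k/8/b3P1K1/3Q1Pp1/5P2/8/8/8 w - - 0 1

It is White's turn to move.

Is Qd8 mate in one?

After Qd8: black king on h8; in check: yes, from the white queen on d8.
King squares — g7: attacked by Kg6; h7: attacked by Kg6; g8: attacked by Qd8.
Black has no legal moves → checkmate.

yes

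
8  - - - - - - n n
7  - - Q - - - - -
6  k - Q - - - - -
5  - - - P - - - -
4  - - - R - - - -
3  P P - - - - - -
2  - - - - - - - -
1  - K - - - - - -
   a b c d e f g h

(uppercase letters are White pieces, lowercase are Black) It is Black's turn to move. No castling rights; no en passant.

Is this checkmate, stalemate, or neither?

Black to move; black king on a6.
In check: yes, from the white queen on c6.
King squares — a5: attacked by Qc7; b5: attacked by Qc6; b6: attacked by Qc6; a7: attacked by Qc7; b7: attacked by Qc6.
Legal moves for Black: none.
In check with no legal moves → checkmate.

checkmate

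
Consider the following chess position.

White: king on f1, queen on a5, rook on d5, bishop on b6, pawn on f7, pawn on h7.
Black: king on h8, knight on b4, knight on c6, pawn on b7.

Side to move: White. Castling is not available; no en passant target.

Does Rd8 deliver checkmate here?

no

After Rd8: black king on h8; in check: yes, from the white rook on d8.
Black has 3 legal replies: Kxh7, Kg7, Nxd8.
In check but a legal move exists → not checkmate.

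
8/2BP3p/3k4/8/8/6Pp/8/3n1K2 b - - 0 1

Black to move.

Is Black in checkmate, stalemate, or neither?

neither

Black to move; black king on d6.
In check: yes, from the white bishop on c7.
King squares — c5: available; d5: available; e5: attacked by Bc7; c6: available; e6: available; c7: available; d7: available; e7: available.
Legal moves for Black: Ke7, Kxd7, Kxc7, Ke6, Kc6, Kd5, Kc5.
Black is in check but has 7 legal moves → neither.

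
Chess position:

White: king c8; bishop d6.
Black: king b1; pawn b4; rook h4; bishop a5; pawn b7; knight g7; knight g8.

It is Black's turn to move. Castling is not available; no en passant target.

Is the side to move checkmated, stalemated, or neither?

Black to move; black king on b1.
In check: no.
Legal moves for Black include: Ne7+, Nh6, Nf6, Ne8, Ne6, Nh5, Nf5, Bd8, Bc7, Bb6, Rh8, Rh7, Rh6, Rh5, Rg4, Rf4, Re4, Rd4, ... (list truncated; more exist).
Black has legal moves and is not in check → neither.

neither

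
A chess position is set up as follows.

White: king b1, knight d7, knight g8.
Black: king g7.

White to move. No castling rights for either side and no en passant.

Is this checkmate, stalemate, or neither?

neither

White to move; white king on b1.
In check: no.
Legal moves for White: Ne7, Nh6, Ngf6, Nf8, Nb8, Ndf6, Nb6, Ne5, Nc5, Kc2, Kb2, Ka2, Kc1, Ka1.
White has 14 legal moves and is not in check → neither.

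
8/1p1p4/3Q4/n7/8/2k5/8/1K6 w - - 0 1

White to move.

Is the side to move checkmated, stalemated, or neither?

White to move; white king on b1.
In check: no.
Legal moves for White include: Qf8, Qb8, Qe7, Qxd7, Qc7+, Qh6, Qg6, Qf6+, Qe6, Qc6+, Qb6, Qa6, Qe5+, Qd5, Qc5+, Qf4, Qd4+, Qb4+, ... (list truncated; more exist).
White has legal moves and is not in check → neither.

neither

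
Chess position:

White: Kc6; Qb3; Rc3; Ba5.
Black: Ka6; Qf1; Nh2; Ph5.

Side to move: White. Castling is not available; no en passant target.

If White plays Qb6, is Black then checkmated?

After Qb6: black king on a6; in check: yes, from the white queen on b6.
King squares — a5: attacked by Qb6; b5: attacked by Qb6; b6: attacked by Ba5; a7: attacked by Qb6; b7: attacked by Qb6.
Black has no legal moves → checkmate.

yes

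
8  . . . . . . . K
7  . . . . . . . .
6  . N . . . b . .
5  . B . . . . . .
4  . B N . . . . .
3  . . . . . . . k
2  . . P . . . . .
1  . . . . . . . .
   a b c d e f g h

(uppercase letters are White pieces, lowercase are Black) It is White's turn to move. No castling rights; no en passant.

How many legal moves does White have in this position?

2

White to move; king on h8.
In check: yes, from the black bishop on f6.
Legal moves: Kg8, Kh7.
Count: 2.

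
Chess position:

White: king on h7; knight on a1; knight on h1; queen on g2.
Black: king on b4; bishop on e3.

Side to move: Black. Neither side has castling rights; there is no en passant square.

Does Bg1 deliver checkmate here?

no

After Bg1: white king on h7; in check: no.
White is not in check, so this cannot be checkmate.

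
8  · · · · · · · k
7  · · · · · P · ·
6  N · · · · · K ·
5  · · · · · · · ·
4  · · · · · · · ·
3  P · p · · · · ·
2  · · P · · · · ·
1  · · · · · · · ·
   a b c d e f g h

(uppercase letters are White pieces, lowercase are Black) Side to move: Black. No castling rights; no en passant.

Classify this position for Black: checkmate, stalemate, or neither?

Black to move; black king on h8.
In check: no.
King squares — g7: attacked by Kg6; h7: attacked by Kg6; g8: attacked by Pf7.
Legal moves for Black: none.
Not in check and no legal moves → stalemate.

stalemate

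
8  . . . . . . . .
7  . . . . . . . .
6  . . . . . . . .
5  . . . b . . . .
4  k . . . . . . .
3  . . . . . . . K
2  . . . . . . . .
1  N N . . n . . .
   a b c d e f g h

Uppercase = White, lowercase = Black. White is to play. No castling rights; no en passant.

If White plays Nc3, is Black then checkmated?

no

After Nc3: black king on a4; in check: yes, from the white knight on c3.
Black has 3 legal replies: Ka5, Kb4, Ka3.
In check but a legal move exists → not checkmate.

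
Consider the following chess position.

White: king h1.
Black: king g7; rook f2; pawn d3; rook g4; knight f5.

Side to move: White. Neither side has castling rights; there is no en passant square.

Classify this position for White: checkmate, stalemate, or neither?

White to move; white king on h1.
In check: no.
King squares — g1: attacked by Rg4; g2: attacked by Rf2; h2: attacked by Rf2.
Legal moves for White: none.
Not in check and no legal moves → stalemate.

stalemate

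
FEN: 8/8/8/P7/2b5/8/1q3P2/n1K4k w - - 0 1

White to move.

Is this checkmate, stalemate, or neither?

neither

White to move; white king on c1.
In check: yes, from the black queen on b2.
Legal moves for White: Kxb2, Kd1.
White is in check but has 2 legal moves → neither.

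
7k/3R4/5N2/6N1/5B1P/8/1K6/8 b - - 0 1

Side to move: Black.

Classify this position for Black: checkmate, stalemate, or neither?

Black to move; black king on h8.
In check: no.
King squares — g7: attacked by Rd7; h7: attacked by Ng5; g8: attacked by Nf6.
Legal moves for Black: none.
Not in check and no legal moves → stalemate.

stalemate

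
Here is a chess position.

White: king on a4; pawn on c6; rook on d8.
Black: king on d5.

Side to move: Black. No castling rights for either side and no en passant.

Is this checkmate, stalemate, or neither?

Black to move; black king on d5.
In check: yes, from the white rook on d8.
Legal moves for Black: Ke6, Kxc6, Ke5, Kc5, Ke4, Kc4.
Black is in check but has 6 legal moves → neither.

neither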